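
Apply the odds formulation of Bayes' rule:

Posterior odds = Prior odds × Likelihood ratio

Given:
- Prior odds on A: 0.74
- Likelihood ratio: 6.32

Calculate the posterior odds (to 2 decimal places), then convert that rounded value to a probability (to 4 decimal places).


Step 1: Calculate posterior odds
Posterior odds = Prior odds × LR
               = 0.74 × 6.32
               = 4.68

Step 2: Convert to probability
P(A|E) = Posterior odds / (1 + Posterior odds)
       = 4.68 / (1 + 4.68)
       = 4.68 / 5.68
       = 0.8239

The evidence increased P(A) from 0.4253 to 0.8239.


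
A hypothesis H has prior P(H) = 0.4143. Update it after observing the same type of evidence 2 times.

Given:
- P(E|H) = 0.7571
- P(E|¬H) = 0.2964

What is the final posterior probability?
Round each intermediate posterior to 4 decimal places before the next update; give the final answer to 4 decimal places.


Sequential Bayesian updating:

Initial prior: P(H) = 0.4143

Update 1:
  P(E) = 0.7571 × 0.4143 + 0.2964 × 0.5857 = 0.31366653 + 0.17360148 = 0.48726801
  P(H|E) = 0.31366653 / 0.48726801 = 0.6437

Update 2:
  P(E) = 0.7571 × 0.6437 + 0.2964 × 0.3563 = 0.48734527 + 0.10560732 = 0.59295259
  P(H|E) = 0.48734527 / 0.59295259 = 0.8219

Final posterior: 0.8219


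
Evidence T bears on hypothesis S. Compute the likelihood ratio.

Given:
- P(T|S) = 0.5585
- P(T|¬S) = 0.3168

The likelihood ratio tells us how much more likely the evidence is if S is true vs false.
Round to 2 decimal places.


Likelihood Ratio (LR) = P(T|S) / P(T|¬S)

LR = 0.5585 / 0.3168
   = 1.76

The evidence is 1.76 times more likely if S is true than if S is false.
Since LR > 1, the evidence supports S over ¬S.


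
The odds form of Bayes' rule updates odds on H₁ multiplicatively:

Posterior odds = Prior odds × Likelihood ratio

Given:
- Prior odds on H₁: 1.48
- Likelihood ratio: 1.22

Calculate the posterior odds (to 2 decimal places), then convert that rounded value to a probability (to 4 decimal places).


Step 1: Calculate posterior odds
Posterior odds = Prior odds × LR
               = 1.48 × 1.22
               = 1.81

Step 2: Convert to probability
P(H₁|E) = Posterior odds / (1 + Posterior odds)
       = 1.81 / (1 + 1.81)
       = 1.81 / 2.81
       = 0.6441

The evidence increased P(H₁) from 0.5968 to 0.6441.


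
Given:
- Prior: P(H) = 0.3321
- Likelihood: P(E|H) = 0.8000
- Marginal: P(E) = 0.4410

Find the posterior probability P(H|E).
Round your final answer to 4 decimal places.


Using Bayes' theorem:

P(H|E) = P(E|H) × P(H) / P(E)
       = 0.8000 × 0.3321 / 0.4410
       = 0.26568000 / 0.4410
       = 0.6024

The evidence strengthens our belief in H.
Prior: 0.3321 → Posterior: 0.6024


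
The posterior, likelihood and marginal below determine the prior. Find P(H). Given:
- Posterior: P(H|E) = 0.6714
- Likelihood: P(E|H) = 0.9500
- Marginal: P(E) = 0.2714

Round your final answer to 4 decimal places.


From Bayes' theorem: P(H|E) = P(E|H) × P(H) / P(E)

Rearranging for P(H):
P(H) = P(H|E) × P(E) / P(E|H)
     = 0.6714 × 0.2714 / 0.9500
     = 0.18221796 / 0.9500
     = 0.1918


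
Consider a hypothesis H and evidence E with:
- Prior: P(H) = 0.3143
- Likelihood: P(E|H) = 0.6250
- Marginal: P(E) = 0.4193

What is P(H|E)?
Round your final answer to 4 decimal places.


Using Bayes' theorem:

P(H|E) = P(E|H) × P(H) / P(E)
       = 0.6250 × 0.3143 / 0.4193
       = 0.19643750 / 0.4193
       = 0.4685

The evidence strengthens our belief in H.
Prior: 0.3143 → Posterior: 0.4685


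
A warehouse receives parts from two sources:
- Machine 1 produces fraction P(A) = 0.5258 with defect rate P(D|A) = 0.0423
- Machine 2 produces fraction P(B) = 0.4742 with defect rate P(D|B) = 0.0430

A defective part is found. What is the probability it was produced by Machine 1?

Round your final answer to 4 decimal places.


Let A = from Machine 1, D = defective

Given:
- P(A) = 0.5258, P(B) = 0.4742
- P(D|A) = 0.0423, P(D|B) = 0.0430

Step 1: Find P(D)
P(D) = P(D|A)P(A) + P(D|B)P(B)
     = 0.0423 × 0.5258 + 0.0430 × 0.4742
     = 0.02224134 + 0.02039060
     = 0.04263194

Step 2: Apply Bayes' theorem
P(A|D) = P(D|A)P(A) / P(D)
       = 0.02224134 / 0.04263194
       = 0.5217


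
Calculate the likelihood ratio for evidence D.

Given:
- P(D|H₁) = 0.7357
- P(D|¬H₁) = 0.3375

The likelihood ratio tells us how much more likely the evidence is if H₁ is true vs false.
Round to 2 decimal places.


Likelihood Ratio (LR) = P(D|H₁) / P(D|¬H₁)

LR = 0.7357 / 0.3375
   = 2.18

The evidence is 2.18 times more likely if H₁ is true than if H₁ is false.
Because LR exceeds 1, D is evidence for H₁.


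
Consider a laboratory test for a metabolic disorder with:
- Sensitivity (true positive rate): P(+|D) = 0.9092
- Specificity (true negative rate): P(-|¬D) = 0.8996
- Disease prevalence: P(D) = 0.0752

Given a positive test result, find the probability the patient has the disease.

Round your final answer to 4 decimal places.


Let D = has disease, + = positive test

Given:
- P(D) = 0.0752 (prevalence)
- P(+|D) = 0.9092 (sensitivity)
- P(-|¬D) = 0.8996 (specificity)
- P(+|¬D) = 0.1004 (false positive rate = 1 - specificity)

Step 1: Find P(+)
P(+) = P(+|D)P(D) + P(+|¬D)P(¬D)
     = 0.9092 × 0.0752 + 0.1004 × 0.9248
     = 0.06837184 + 0.09284992
     = 0.16122176

Step 2: Apply Bayes' theorem for P(D|+)
P(D|+) = P(+|D)P(D) / P(+)
       = 0.06837184 / 0.16122176
       = 0.4241


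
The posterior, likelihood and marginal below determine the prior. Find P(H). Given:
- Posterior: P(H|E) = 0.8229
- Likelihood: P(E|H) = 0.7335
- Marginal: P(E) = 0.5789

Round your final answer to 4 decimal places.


From Bayes' theorem: P(H|E) = P(E|H) × P(H) / P(E)

Rearranging for P(H):
P(H) = P(H|E) × P(E) / P(E|H)
     = 0.8229 × 0.5789 / 0.7335
     = 0.47637681 / 0.7335
     = 0.6495


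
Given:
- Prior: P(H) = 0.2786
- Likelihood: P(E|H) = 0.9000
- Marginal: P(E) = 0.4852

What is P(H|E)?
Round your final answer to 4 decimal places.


Using Bayes' theorem:

P(H|E) = P(E|H) × P(H) / P(E)
       = 0.9000 × 0.2786 / 0.4852
       = 0.25074000 / 0.4852
       = 0.5168

The evidence strengthens our belief in H.
Prior: 0.2786 → Posterior: 0.5168


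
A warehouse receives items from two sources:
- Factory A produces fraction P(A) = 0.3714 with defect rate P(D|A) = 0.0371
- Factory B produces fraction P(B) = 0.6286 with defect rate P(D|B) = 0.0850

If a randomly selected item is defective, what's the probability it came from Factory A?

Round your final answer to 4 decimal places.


Let A = from Factory A, D = defective

Given:
- P(A) = 0.3714, P(B) = 0.6286
- P(D|A) = 0.0371, P(D|B) = 0.0850

Step 1: Find P(D)
P(D) = P(D|A)P(A) + P(D|B)P(B)
     = 0.0371 × 0.3714 + 0.0850 × 0.6286
     = 0.01377894 + 0.05343100
     = 0.06720994

Step 2: Apply Bayes' theorem
P(A|D) = P(D|A)P(A) / P(D)
       = 0.01377894 / 0.06720994
       = 0.2050


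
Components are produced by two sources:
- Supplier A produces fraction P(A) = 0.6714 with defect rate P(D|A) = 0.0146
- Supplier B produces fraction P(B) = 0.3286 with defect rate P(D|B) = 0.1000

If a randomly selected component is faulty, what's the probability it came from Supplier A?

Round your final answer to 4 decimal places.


Let A = from Supplier A, D = faulty

Given:
- P(A) = 0.6714, P(B) = 0.3286
- P(D|A) = 0.0146, P(D|B) = 0.1000

Step 1: Find P(D)
P(D) = P(D|A)P(A) + P(D|B)P(B)
     = 0.0146 × 0.6714 + 0.1000 × 0.3286
     = 0.00980244 + 0.03286000
     = 0.04266244

Step 2: Apply Bayes' theorem
P(A|D) = P(D|A)P(A) / P(D)
       = 0.00980244 / 0.04266244
       = 0.2298


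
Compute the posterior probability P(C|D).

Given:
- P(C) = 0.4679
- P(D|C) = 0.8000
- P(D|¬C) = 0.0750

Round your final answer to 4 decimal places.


Bayes' theorem: P(C|D) = P(D|C) × P(C) / P(D)

Step 1: Calculate P(D) using law of total probability
P(D) = P(D|C)P(C) + P(D|¬C)P(¬C)
     = 0.8000 × 0.4679 + 0.0750 × 0.5321
     = 0.37432000 + 0.03990750
     = 0.41422750

Step 2: Apply Bayes' theorem
P(C|D) = P(D|C) × P(C) / P(D)
       = 0.37432000 / 0.41422750
       = 0.9037


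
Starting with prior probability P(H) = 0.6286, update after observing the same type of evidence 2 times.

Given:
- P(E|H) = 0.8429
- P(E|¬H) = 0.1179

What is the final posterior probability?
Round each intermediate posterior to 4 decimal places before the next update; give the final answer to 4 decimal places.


Sequential Bayesian updating:

Initial prior: P(H) = 0.6286

Update 1:
  P(E) = 0.8429 × 0.6286 + 0.1179 × 0.3714 = 0.52984694 + 0.04378806 = 0.57363500
  P(H|E) = 0.52984694 / 0.57363500 = 0.9237

Update 2:
  P(E) = 0.8429 × 0.9237 + 0.1179 × 0.0763 = 0.77858673 + 0.00899577 = 0.78758250
  P(H|E) = 0.77858673 / 0.78758250 = 0.9886

Final posterior: 0.9886


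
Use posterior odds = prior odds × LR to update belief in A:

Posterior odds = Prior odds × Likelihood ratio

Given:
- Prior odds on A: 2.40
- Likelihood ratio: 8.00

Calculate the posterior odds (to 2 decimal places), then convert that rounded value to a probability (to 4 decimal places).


Step 1: Calculate posterior odds
Posterior odds = Prior odds × LR
               = 2.40 × 8.00
               = 19.20

Step 2: Convert to probability
P(A|E) = Posterior odds / (1 + Posterior odds)
       = 19.20 / (1 + 19.20)
       = 19.20 / 20.20
       = 0.9505

The evidence increased P(A) from 0.7059 to 0.9505.


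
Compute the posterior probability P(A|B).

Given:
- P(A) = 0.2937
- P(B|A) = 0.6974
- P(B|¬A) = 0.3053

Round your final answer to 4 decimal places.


Bayes' theorem: P(A|B) = P(B|A) × P(A) / P(B)

Step 1: Calculate P(B) using law of total probability
P(B) = P(B|A)P(A) + P(B|¬A)P(¬A)
     = 0.6974 × 0.2937 + 0.3053 × 0.7063
     = 0.20482638 + 0.21563339
     = 0.42045977

Step 2: Apply Bayes' theorem
P(A|B) = P(B|A) × P(A) / P(B)
       = 0.20482638 / 0.42045977
       = 0.4871


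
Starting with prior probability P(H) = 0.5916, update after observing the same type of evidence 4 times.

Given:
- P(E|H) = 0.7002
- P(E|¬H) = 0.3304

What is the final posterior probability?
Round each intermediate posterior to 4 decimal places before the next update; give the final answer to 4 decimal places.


Sequential Bayesian updating:

Initial prior: P(H) = 0.5916

Update 1:
  P(E) = 0.7002 × 0.5916 + 0.3304 × 0.4084 = 0.41423832 + 0.13493536 = 0.54917368
  P(H|E) = 0.41423832 / 0.54917368 = 0.7543

Update 2:
  P(E) = 0.7002 × 0.7543 + 0.3304 × 0.2457 = 0.52816086 + 0.08117928 = 0.60934014
  P(H|E) = 0.52816086 / 0.60934014 = 0.8668

Update 3:
  P(E) = 0.7002 × 0.8668 + 0.3304 × 0.1332 = 0.60693336 + 0.04400928 = 0.65094264
  P(H|E) = 0.60693336 / 0.65094264 = 0.9324

Update 4:
  P(E) = 0.7002 × 0.9324 + 0.3304 × 0.0676 = 0.65286648 + 0.02233504 = 0.67520152
  P(H|E) = 0.65286648 / 0.67520152 = 0.9669

Final posterior: 0.9669


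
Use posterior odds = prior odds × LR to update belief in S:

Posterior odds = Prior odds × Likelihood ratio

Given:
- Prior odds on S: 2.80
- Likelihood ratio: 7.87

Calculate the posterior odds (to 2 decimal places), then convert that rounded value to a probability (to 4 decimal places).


Step 1: Calculate posterior odds
Posterior odds = Prior odds × LR
               = 2.80 × 7.87
               = 22.04

Step 2: Convert to probability
P(S|E) = Posterior odds / (1 + Posterior odds)
       = 22.04 / (1 + 22.04)
       = 22.04 / 23.04
       = 0.9566

The evidence increased P(S) from 0.7368 to 0.9566.


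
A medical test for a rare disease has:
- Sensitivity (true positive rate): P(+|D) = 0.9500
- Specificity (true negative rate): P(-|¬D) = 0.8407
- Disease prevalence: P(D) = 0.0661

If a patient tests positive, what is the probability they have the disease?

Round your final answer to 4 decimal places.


Let D = has disease, + = positive test

Given:
- P(D) = 0.0661 (prevalence)
- P(+|D) = 0.9500 (sensitivity)
- P(-|¬D) = 0.8407 (specificity)
- P(+|¬D) = 0.1593 (false positive rate = 1 - specificity)

Step 1: Find P(+)
P(+) = P(+|D)P(D) + P(+|¬D)P(¬D)
     = 0.9500 × 0.0661 + 0.1593 × 0.9339
     = 0.06279500 + 0.14877027
     = 0.21156527

Step 2: Apply Bayes' theorem for P(D|+)
P(D|+) = P(+|D)P(D) / P(+)
       = 0.06279500 / 0.21156527
       = 0.2968


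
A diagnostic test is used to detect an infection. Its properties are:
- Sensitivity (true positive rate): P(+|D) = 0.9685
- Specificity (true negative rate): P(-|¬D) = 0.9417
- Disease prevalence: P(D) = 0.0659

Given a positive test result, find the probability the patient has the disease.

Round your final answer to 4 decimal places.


Let D = has disease, + = positive test

Given:
- P(D) = 0.0659 (prevalence)
- P(+|D) = 0.9685 (sensitivity)
- P(-|¬D) = 0.9417 (specificity)
- P(+|¬D) = 0.0583 (false positive rate = 1 - specificity)

Step 1: Find P(+)
P(+) = P(+|D)P(D) + P(+|¬D)P(¬D)
     = 0.9685 × 0.0659 + 0.0583 × 0.9341
     = 0.06382415 + 0.05445803
     = 0.11828218

Step 2: Apply Bayes' theorem for P(D|+)
P(D|+) = P(+|D)P(D) / P(+)
       = 0.06382415 / 0.11828218
       = 0.5396


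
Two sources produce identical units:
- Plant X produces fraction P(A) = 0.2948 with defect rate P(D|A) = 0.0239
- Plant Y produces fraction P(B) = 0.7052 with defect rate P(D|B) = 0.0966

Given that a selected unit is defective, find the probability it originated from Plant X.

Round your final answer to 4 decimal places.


Let A = from Plant X, D = defective

Given:
- P(A) = 0.2948, P(B) = 0.7052
- P(D|A) = 0.0239, P(D|B) = 0.0966

Step 1: Find P(D)
P(D) = P(D|A)P(A) + P(D|B)P(B)
     = 0.0239 × 0.2948 + 0.0966 × 0.7052
     = 0.00704572 + 0.06812232
     = 0.07516804

Step 2: Apply Bayes' theorem
P(A|D) = P(D|A)P(A) / P(D)
       = 0.00704572 / 0.07516804
       = 0.0937


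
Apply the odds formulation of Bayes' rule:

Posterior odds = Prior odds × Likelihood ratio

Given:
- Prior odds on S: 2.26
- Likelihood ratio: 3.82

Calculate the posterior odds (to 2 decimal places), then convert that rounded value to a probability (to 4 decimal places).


Step 1: Calculate posterior odds
Posterior odds = Prior odds × LR
               = 2.26 × 3.82
               = 8.63

Step 2: Convert to probability
P(S|E) = Posterior odds / (1 + Posterior odds)
       = 8.63 / (1 + 8.63)
       = 8.63 / 9.63
       = 0.8962

The evidence increased P(S) from 0.6933 to 0.8962.


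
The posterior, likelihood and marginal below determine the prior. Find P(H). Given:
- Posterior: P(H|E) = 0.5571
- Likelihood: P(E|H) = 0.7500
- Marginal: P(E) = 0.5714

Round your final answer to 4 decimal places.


From Bayes' theorem: P(H|E) = P(E|H) × P(H) / P(E)

Rearranging for P(H):
P(H) = P(H|E) × P(E) / P(E|H)
     = 0.5571 × 0.5714 / 0.7500
     = 0.31832694 / 0.7500
     = 0.4244


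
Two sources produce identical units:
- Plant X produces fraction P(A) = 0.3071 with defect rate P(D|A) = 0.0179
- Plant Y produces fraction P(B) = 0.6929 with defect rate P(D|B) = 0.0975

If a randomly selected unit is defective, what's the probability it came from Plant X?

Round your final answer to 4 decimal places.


Let A = from Plant X, D = defective

Given:
- P(A) = 0.3071, P(B) = 0.6929
- P(D|A) = 0.0179, P(D|B) = 0.0975

Step 1: Find P(D)
P(D) = P(D|A)P(A) + P(D|B)P(B)
     = 0.0179 × 0.3071 + 0.0975 × 0.6929
     = 0.00549709 + 0.06755775
     = 0.07305484

Step 2: Apply Bayes' theorem
P(A|D) = P(D|A)P(A) / P(D)
       = 0.00549709 / 0.07305484
       = 0.0752


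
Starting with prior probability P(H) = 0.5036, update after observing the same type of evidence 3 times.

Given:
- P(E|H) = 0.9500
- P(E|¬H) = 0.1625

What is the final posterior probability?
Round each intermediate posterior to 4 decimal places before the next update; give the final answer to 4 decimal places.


Sequential Bayesian updating:

Initial prior: P(H) = 0.5036

Update 1:
  P(E) = 0.9500 × 0.5036 + 0.1625 × 0.4964 = 0.47842000 + 0.08066500 = 0.55908500
  P(H|E) = 0.47842000 / 0.55908500 = 0.8557

Update 2:
  P(E) = 0.9500 × 0.8557 + 0.1625 × 0.1443 = 0.81291500 + 0.02344875 = 0.83636375
  P(H|E) = 0.81291500 / 0.83636375 = 0.9720

Update 3:
  P(E) = 0.9500 × 0.9720 + 0.1625 × 0.0280 = 0.92340000 + 0.00455000 = 0.92795000
  P(H|E) = 0.92340000 / 0.92795000 = 0.9951

Final posterior: 0.9951


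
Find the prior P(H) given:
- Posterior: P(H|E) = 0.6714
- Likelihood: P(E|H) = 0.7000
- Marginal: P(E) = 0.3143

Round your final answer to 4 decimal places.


From Bayes' theorem: P(H|E) = P(E|H) × P(H) / P(E)

Rearranging for P(H):
P(H) = P(H|E) × P(E) / P(E|H)
     = 0.6714 × 0.3143 / 0.7000
     = 0.21102102 / 0.7000
     = 0.3015


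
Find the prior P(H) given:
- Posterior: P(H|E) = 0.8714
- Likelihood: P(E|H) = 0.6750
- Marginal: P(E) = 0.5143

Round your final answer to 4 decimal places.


From Bayes' theorem: P(H|E) = P(E|H) × P(H) / P(E)

Rearranging for P(H):
P(H) = P(H|E) × P(E) / P(E|H)
     = 0.8714 × 0.5143 / 0.6750
     = 0.44816102 / 0.6750
     = 0.6639


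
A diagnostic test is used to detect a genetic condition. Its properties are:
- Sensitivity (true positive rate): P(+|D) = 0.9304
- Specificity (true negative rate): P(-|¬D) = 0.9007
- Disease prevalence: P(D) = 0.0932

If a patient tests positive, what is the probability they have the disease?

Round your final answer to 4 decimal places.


Let D = has disease, + = positive test

Given:
- P(D) = 0.0932 (prevalence)
- P(+|D) = 0.9304 (sensitivity)
- P(-|¬D) = 0.9007 (specificity)
- P(+|¬D) = 0.0993 (false positive rate = 1 - specificity)

Step 1: Find P(+)
P(+) = P(+|D)P(D) + P(+|¬D)P(¬D)
     = 0.9304 × 0.0932 + 0.0993 × 0.9068
     = 0.08671328 + 0.09004524
     = 0.17675852

Step 2: Apply Bayes' theorem for P(D|+)
P(D|+) = P(+|D)P(D) / P(+)
       = 0.08671328 / 0.17675852
       = 0.4906


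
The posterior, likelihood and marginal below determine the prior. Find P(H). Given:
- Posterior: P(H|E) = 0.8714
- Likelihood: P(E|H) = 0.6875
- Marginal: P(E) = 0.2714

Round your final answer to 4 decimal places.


From Bayes' theorem: P(H|E) = P(E|H) × P(H) / P(E)

Rearranging for P(H):
P(H) = P(H|E) × P(E) / P(E|H)
     = 0.8714 × 0.2714 / 0.6875
     = 0.23649796 / 0.6875
     = 0.3440


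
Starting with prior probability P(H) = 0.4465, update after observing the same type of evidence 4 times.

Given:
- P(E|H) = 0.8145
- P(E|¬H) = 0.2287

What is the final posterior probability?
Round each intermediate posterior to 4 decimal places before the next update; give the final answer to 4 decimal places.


Sequential Bayesian updating:

Initial prior: P(H) = 0.4465

Update 1:
  P(E) = 0.8145 × 0.4465 + 0.2287 × 0.5535 = 0.36367425 + 0.12658545 = 0.49025970
  P(H|E) = 0.36367425 / 0.49025970 = 0.7418

Update 2:
  P(E) = 0.8145 × 0.7418 + 0.2287 × 0.2582 = 0.60419610 + 0.05905034 = 0.66324644
  P(H|E) = 0.60419610 / 0.66324644 = 0.9110

Update 3:
  P(E) = 0.8145 × 0.9110 + 0.2287 × 0.0890 = 0.74200950 + 0.02035430 = 0.76236380
  P(H|E) = 0.74200950 / 0.76236380 = 0.9733

Update 4:
  P(E) = 0.8145 × 0.9733 + 0.2287 × 0.0267 = 0.79275285 + 0.00610629 = 0.79885914
  P(H|E) = 0.79275285 / 0.79885914 = 0.9924

Final posterior: 0.9924


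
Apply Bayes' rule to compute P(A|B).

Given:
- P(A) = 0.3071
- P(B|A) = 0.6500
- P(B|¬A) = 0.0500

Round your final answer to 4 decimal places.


Bayes' theorem: P(A|B) = P(B|A) × P(A) / P(B)

Step 1: Calculate P(B) using law of total probability
P(B) = P(B|A)P(A) + P(B|¬A)P(¬A)
     = 0.6500 × 0.3071 + 0.0500 × 0.6929
     = 0.19961500 + 0.03464500
     = 0.23426000

Step 2: Apply Bayes' theorem
P(A|B) = P(B|A) × P(A) / P(B)
       = 0.19961500 / 0.23426000
       = 0.8521


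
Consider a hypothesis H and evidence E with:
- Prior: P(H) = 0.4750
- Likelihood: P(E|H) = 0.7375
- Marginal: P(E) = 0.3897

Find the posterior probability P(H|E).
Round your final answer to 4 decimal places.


Using Bayes' theorem:

P(H|E) = P(E|H) × P(H) / P(E)
       = 0.7375 × 0.4750 / 0.3897
       = 0.35031250 / 0.3897
       = 0.8989

The evidence strengthens our belief in H.
Prior: 0.4750 → Posterior: 0.8989


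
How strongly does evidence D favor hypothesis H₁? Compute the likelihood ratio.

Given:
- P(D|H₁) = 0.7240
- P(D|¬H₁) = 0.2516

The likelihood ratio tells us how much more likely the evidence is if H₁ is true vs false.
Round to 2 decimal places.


Likelihood Ratio (LR) = P(D|H₁) / P(D|¬H₁)

LR = 0.7240 / 0.2516
   = 2.88

The evidence is 2.88 times more likely if H₁ is true than if H₁ is false.
LR > 1, so observing D raises the odds in favor of H₁.


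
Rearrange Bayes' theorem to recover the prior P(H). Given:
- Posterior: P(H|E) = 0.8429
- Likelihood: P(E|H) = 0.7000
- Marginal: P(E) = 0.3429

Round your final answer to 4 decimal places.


From Bayes' theorem: P(H|E) = P(E|H) × P(H) / P(E)

Rearranging for P(H):
P(H) = P(H|E) × P(E) / P(E|H)
     = 0.8429 × 0.3429 / 0.7000
     = 0.28903041 / 0.7000
     = 0.4129


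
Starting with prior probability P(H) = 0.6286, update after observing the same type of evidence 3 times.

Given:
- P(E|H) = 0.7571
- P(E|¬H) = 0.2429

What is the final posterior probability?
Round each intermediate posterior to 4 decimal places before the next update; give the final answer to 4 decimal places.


Sequential Bayesian updating:

Initial prior: P(H) = 0.6286

Update 1:
  P(E) = 0.7571 × 0.6286 + 0.2429 × 0.3714 = 0.47591306 + 0.09021306 = 0.56612612
  P(H|E) = 0.47591306 / 0.56612612 = 0.8406

Update 2:
  P(E) = 0.7571 × 0.8406 + 0.2429 × 0.1594 = 0.63641826 + 0.03871826 = 0.67513652
  P(H|E) = 0.63641826 / 0.67513652 = 0.9427

Update 3:
  P(E) = 0.7571 × 0.9427 + 0.2429 × 0.0573 = 0.71371817 + 0.01391817 = 0.72763634
  P(H|E) = 0.71371817 / 0.72763634 = 0.9809

Final posterior: 0.9809


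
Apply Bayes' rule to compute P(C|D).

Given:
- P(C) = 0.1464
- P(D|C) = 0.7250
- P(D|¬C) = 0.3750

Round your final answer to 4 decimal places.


Bayes' theorem: P(C|D) = P(D|C) × P(C) / P(D)

Step 1: Calculate P(D) using law of total probability
P(D) = P(D|C)P(C) + P(D|¬C)P(¬C)
     = 0.7250 × 0.1464 + 0.3750 × 0.8536
     = 0.10614000 + 0.32010000
     = 0.42624000

Step 2: Apply Bayes' theorem
P(C|D) = P(D|C) × P(C) / P(D)
       = 0.10614000 / 0.42624000
       = 0.2490


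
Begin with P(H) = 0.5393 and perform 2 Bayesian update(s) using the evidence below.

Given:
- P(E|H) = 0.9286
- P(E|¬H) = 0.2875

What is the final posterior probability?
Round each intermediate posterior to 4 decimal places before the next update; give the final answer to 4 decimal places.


Sequential Bayesian updating:

Initial prior: P(H) = 0.5393

Update 1:
  P(E) = 0.9286 × 0.5393 + 0.2875 × 0.4607 = 0.50079398 + 0.13245125 = 0.63324523
  P(H|E) = 0.50079398 / 0.63324523 = 0.7908

Update 2:
  P(E) = 0.9286 × 0.7908 + 0.2875 × 0.2092 = 0.73433688 + 0.06014500 = 0.79448188
  P(H|E) = 0.73433688 / 0.79448188 = 0.9243

Final posterior: 0.9243


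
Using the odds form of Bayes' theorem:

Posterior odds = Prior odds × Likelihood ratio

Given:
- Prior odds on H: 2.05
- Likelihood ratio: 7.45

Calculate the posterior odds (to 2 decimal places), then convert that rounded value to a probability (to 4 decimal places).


Step 1: Calculate posterior odds
Posterior odds = Prior odds × LR
               = 2.05 × 7.45
               = 15.27

Step 2: Convert to probability
P(H|E) = Posterior odds / (1 + Posterior odds)
       = 15.27 / (1 + 15.27)
       = 15.27 / 16.27
       = 0.9385

The evidence increased P(H) from 0.6721 to 0.9385.


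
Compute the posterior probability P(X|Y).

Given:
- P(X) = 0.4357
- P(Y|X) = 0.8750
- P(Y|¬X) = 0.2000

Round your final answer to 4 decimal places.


Bayes' theorem: P(X|Y) = P(Y|X) × P(X) / P(Y)

Step 1: Calculate P(Y) using law of total probability
P(Y) = P(Y|X)P(X) + P(Y|¬X)P(¬X)
     = 0.8750 × 0.4357 + 0.2000 × 0.5643
     = 0.38123750 + 0.11286000
     = 0.49409750

Step 2: Apply Bayes' theorem
P(X|Y) = P(Y|X) × P(X) / P(Y)
       = 0.38123750 / 0.49409750
       = 0.7716


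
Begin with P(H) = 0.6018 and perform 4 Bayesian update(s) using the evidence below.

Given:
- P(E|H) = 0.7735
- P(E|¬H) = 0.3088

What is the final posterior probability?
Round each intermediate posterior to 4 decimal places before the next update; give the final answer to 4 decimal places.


Sequential Bayesian updating:

Initial prior: P(H) = 0.6018

Update 1:
  P(E) = 0.7735 × 0.6018 + 0.3088 × 0.3982 = 0.46549230 + 0.12296416 = 0.58845646
  P(H|E) = 0.46549230 / 0.58845646 = 0.7910

Update 2:
  P(E) = 0.7735 × 0.7910 + 0.3088 × 0.2090 = 0.61183850 + 0.06453920 = 0.67637770
  P(H|E) = 0.61183850 / 0.67637770 = 0.9046

Update 3:
  P(E) = 0.7735 × 0.9046 + 0.3088 × 0.0954 = 0.69970810 + 0.02945952 = 0.72916762
  P(H|E) = 0.69970810 / 0.72916762 = 0.9596

Update 4:
  P(E) = 0.7735 × 0.9596 + 0.3088 × 0.0404 = 0.74225060 + 0.01247552 = 0.75472612
  P(H|E) = 0.74225060 / 0.75472612 = 0.9835

Final posterior: 0.9835


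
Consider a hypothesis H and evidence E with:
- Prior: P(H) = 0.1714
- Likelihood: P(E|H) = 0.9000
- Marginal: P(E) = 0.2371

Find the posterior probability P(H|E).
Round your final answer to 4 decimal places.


Using Bayes' theorem:

P(H|E) = P(E|H) × P(H) / P(E)
       = 0.9000 × 0.1714 / 0.2371
       = 0.15426000 / 0.2371
       = 0.6506

The evidence strengthens our belief in H.
Prior: 0.1714 → Posterior: 0.6506


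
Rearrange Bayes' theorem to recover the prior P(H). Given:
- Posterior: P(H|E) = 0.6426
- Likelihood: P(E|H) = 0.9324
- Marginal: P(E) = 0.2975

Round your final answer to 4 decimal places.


From Bayes' theorem: P(H|E) = P(E|H) × P(H) / P(E)

Rearranging for P(H):
P(H) = P(H|E) × P(E) / P(E|H)
     = 0.6426 × 0.2975 / 0.9324
     = 0.19117350 / 0.9324
     = 0.2050


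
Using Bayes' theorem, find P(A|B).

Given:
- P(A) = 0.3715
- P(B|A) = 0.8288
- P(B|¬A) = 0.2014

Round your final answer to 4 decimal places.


Bayes' theorem: P(A|B) = P(B|A) × P(A) / P(B)

Step 1: Calculate P(B) using law of total probability
P(B) = P(B|A)P(A) + P(B|¬A)P(¬A)
     = 0.8288 × 0.3715 + 0.2014 × 0.6285
     = 0.30789920 + 0.12657990
     = 0.43447910

Step 2: Apply Bayes' theorem
P(A|B) = P(B|A) × P(A) / P(B)
       = 0.30789920 / 0.43447910
       = 0.7087


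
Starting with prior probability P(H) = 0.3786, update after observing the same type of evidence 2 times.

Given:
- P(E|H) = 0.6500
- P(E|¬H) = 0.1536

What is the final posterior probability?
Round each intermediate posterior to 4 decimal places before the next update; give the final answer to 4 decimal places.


Sequential Bayesian updating:

Initial prior: P(H) = 0.3786

Update 1:
  P(E) = 0.6500 × 0.3786 + 0.1536 × 0.6214 = 0.24609000 + 0.09544704 = 0.34153704
  P(H|E) = 0.24609000 / 0.34153704 = 0.7205

Update 2:
  P(E) = 0.6500 × 0.7205 + 0.1536 × 0.2795 = 0.46832500 + 0.04293120 = 0.51125620
  P(H|E) = 0.46832500 / 0.51125620 = 0.9160

Final posterior: 0.9160


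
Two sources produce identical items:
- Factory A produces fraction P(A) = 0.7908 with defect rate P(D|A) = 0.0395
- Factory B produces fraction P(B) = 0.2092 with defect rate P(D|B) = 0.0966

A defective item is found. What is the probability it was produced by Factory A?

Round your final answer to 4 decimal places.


Let A = from Factory A, D = defective

Given:
- P(A) = 0.7908, P(B) = 0.2092
- P(D|A) = 0.0395, P(D|B) = 0.0966

Step 1: Find P(D)
P(D) = P(D|A)P(A) + P(D|B)P(B)
     = 0.0395 × 0.7908 + 0.0966 × 0.2092
     = 0.03123660 + 0.02020872
     = 0.05144532

Step 2: Apply Bayes' theorem
P(A|D) = P(D|A)P(A) / P(D)
       = 0.03123660 / 0.05144532
       = 0.6072


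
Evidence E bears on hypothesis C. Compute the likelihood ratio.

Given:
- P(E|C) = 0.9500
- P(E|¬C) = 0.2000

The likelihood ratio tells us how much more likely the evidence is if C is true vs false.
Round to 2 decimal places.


Likelihood Ratio (LR) = P(E|C) / P(E|¬C)

LR = 0.9500 / 0.2000
   = 4.75

The evidence is 4.75 times more likely if C is true than if C is false.
LR > 1, so observing E raises the odds in favor of C.


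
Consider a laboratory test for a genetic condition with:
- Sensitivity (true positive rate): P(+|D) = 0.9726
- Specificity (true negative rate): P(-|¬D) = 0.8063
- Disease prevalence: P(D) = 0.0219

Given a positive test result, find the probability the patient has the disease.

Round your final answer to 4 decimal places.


Let D = has disease, + = positive test

Given:
- P(D) = 0.0219 (prevalence)
- P(+|D) = 0.9726 (sensitivity)
- P(-|¬D) = 0.8063 (specificity)
- P(+|¬D) = 0.1937 (false positive rate = 1 - specificity)

Step 1: Find P(+)
P(+) = P(+|D)P(D) + P(+|¬D)P(¬D)
     = 0.9726 × 0.0219 + 0.1937 × 0.9781
     = 0.02129994 + 0.18945797
     = 0.21075791

Step 2: Apply Bayes' theorem for P(D|+)
P(D|+) = P(+|D)P(D) / P(+)
       = 0.02129994 / 0.21075791
       = 0.1011


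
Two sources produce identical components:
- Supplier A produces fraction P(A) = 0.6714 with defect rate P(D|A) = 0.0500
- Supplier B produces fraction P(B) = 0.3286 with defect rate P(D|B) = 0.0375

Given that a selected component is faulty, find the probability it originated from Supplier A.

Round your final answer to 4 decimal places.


Let A = from Supplier A, D = faulty

Given:
- P(A) = 0.6714, P(B) = 0.3286
- P(D|A) = 0.0500, P(D|B) = 0.0375

Step 1: Find P(D)
P(D) = P(D|A)P(A) + P(D|B)P(B)
     = 0.0500 × 0.6714 + 0.0375 × 0.3286
     = 0.03357000 + 0.01232250
     = 0.04589250

Step 2: Apply Bayes' theorem
P(A|D) = P(D|A)P(A) / P(D)
       = 0.03357000 / 0.04589250
       = 0.7315


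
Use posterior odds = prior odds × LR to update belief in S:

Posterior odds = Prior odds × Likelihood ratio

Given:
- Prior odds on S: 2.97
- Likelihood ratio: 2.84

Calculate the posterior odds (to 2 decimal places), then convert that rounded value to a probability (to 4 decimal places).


Step 1: Calculate posterior odds
Posterior odds = Prior odds × LR
               = 2.97 × 2.84
               = 8.43

Step 2: Convert to probability
P(S|E) = Posterior odds / (1 + Posterior odds)
       = 8.43 / (1 + 8.43)
       = 8.43 / 9.43
       = 0.8940

The evidence increased P(S) from 0.7481 to 0.8940.


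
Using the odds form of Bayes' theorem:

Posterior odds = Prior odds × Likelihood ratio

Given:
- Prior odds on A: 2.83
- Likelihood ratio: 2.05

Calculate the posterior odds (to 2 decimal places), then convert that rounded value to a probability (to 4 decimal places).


Step 1: Calculate posterior odds
Posterior odds = Prior odds × LR
               = 2.83 × 2.05
               = 5.80

Step 2: Convert to probability
P(A|E) = Posterior odds / (1 + Posterior odds)
       = 5.80 / (1 + 5.80)
       = 5.80 / 6.80
       = 0.8529

The evidence increased P(A) from 0.7389 to 0.8529.


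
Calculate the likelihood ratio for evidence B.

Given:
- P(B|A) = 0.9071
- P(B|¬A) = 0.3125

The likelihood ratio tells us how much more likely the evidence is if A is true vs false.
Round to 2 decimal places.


Likelihood Ratio (LR) = P(B|A) / P(B|¬A)

LR = 0.9071 / 0.3125
   = 2.90

The evidence is 2.90 times more likely if A is true than if A is false.
Since LR > 1, the evidence supports A over ¬A.


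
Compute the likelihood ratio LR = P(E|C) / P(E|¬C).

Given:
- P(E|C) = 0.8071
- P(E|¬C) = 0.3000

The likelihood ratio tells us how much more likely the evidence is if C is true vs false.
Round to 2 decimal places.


Likelihood Ratio (LR) = P(E|C) / P(E|¬C)

LR = 0.8071 / 0.3000
   = 2.69

The evidence is 2.69 times more likely if C is true than if C is false.
Because LR exceeds 1, E is evidence for C.


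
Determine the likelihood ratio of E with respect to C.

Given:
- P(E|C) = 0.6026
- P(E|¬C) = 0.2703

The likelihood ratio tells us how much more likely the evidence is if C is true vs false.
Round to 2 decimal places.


Likelihood Ratio (LR) = P(E|C) / P(E|¬C)

LR = 0.6026 / 0.2703
   = 2.23

The evidence is 2.23 times more likely if C is true than if C is false.
Since LR > 1, the evidence supports C over ¬C.


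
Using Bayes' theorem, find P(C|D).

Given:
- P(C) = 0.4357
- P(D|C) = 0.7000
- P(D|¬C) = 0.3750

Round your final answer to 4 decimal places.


Bayes' theorem: P(C|D) = P(D|C) × P(C) / P(D)

Step 1: Calculate P(D) using law of total probability
P(D) = P(D|C)P(C) + P(D|¬C)P(¬C)
     = 0.7000 × 0.4357 + 0.3750 × 0.5643
     = 0.30499000 + 0.21161250
     = 0.51660250

Step 2: Apply Bayes' theorem
P(C|D) = P(D|C) × P(C) / P(D)
       = 0.30499000 / 0.51660250
       = 0.5904


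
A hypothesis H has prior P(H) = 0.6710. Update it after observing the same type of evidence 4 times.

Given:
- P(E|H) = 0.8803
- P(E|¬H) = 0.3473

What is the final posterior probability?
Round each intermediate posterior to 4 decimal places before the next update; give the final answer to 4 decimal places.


Sequential Bayesian updating:

Initial prior: P(H) = 0.6710

Update 1:
  P(E) = 0.8803 × 0.6710 + 0.3473 × 0.3290 = 0.59068130 + 0.11426170 = 0.70494300
  P(H|E) = 0.59068130 / 0.70494300 = 0.8379

Update 2:
  P(E) = 0.8803 × 0.8379 + 0.3473 × 0.1621 = 0.73760337 + 0.05629733 = 0.79390070
  P(H|E) = 0.73760337 / 0.79390070 = 0.9291

Update 3:
  P(E) = 0.8803 × 0.9291 + 0.3473 × 0.0709 = 0.81788673 + 0.02462357 = 0.84251030
  P(H|E) = 0.81788673 / 0.84251030 = 0.9708

Update 4:
  P(E) = 0.8803 × 0.9708 + 0.3473 × 0.0292 = 0.85459524 + 0.01014116 = 0.86473640
  P(H|E) = 0.85459524 / 0.86473640 = 0.9883

Final posterior: 0.9883


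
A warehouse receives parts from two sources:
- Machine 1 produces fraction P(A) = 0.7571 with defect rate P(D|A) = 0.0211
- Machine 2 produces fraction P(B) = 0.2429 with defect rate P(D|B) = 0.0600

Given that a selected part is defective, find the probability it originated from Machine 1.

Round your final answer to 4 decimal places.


Let A = from Machine 1, D = defective

Given:
- P(A) = 0.7571, P(B) = 0.2429
- P(D|A) = 0.0211, P(D|B) = 0.0600

Step 1: Find P(D)
P(D) = P(D|A)P(A) + P(D|B)P(B)
     = 0.0211 × 0.7571 + 0.0600 × 0.2429
     = 0.01597481 + 0.01457400
     = 0.03054881

Step 2: Apply Bayes' theorem
P(A|D) = P(D|A)P(A) / P(D)
       = 0.01597481 / 0.03054881
       = 0.5229


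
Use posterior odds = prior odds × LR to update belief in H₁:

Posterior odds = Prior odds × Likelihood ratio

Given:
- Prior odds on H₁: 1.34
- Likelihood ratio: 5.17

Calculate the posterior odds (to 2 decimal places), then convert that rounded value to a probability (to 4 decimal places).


Step 1: Calculate posterior odds
Posterior odds = Prior odds × LR
               = 1.34 × 5.17
               = 6.93

Step 2: Convert to probability
P(H₁|E) = Posterior odds / (1 + Posterior odds)
       = 6.93 / (1 + 6.93)
       = 6.93 / 7.93
       = 0.8739

The evidence increased P(H₁) from 0.5726 to 0.8739.


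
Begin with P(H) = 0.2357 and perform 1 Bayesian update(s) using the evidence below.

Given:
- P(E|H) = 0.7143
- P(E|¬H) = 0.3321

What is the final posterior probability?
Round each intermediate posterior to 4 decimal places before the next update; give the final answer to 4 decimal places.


Sequential Bayesian updating:

Initial prior: P(H) = 0.2357

Update 1:
  P(E) = 0.7143 × 0.2357 + 0.3321 × 0.7643 = 0.16836051 + 0.25382403 = 0.42218454
  P(H|E) = 0.16836051 / 0.42218454 = 0.3988

Final posterior: 0.3988


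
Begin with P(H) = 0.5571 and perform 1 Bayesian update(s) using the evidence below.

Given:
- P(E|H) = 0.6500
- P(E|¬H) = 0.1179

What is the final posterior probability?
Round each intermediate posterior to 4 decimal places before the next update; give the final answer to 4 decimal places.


Sequential Bayesian updating:

Initial prior: P(H) = 0.5571

Update 1:
  P(E) = 0.6500 × 0.5571 + 0.1179 × 0.4429 = 0.36211500 + 0.05221791 = 0.41433291
  P(H|E) = 0.36211500 / 0.41433291 = 0.8740

Final posterior: 0.8740


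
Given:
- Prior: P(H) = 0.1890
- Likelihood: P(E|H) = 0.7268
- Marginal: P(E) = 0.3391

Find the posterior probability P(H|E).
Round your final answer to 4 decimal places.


Using Bayes' theorem:

P(H|E) = P(E|H) × P(H) / P(E)
       = 0.7268 × 0.1890 / 0.3391
       = 0.13736520 / 0.3391
       = 0.4051

The evidence strengthens our belief in H.
Prior: 0.1890 → Posterior: 0.4051


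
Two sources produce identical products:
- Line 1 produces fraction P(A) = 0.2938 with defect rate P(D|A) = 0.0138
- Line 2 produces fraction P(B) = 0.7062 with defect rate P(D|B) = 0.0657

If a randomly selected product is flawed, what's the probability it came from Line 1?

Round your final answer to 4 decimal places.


Let A = from Line 1, D = flawed

Given:
- P(A) = 0.2938, P(B) = 0.7062
- P(D|A) = 0.0138, P(D|B) = 0.0657

Step 1: Find P(D)
P(D) = P(D|A)P(A) + P(D|B)P(B)
     = 0.0138 × 0.2938 + 0.0657 × 0.7062
     = 0.00405444 + 0.04639734
     = 0.05045178

Step 2: Apply Bayes' theorem
P(A|D) = P(D|A)P(A) / P(D)
       = 0.00405444 / 0.05045178
       = 0.0804


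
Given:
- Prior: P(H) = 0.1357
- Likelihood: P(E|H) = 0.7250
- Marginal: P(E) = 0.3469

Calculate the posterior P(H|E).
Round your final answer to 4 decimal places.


Using Bayes' theorem:

P(H|E) = P(E|H) × P(H) / P(E)
       = 0.7250 × 0.1357 / 0.3469
       = 0.09838250 / 0.3469
       = 0.2836

The evidence strengthens our belief in H.
Prior: 0.1357 → Posterior: 0.2836


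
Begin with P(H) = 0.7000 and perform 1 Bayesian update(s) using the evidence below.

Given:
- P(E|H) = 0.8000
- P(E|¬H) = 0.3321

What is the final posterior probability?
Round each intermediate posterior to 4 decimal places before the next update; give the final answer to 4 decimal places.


Sequential Bayesian updating:

Initial prior: P(H) = 0.7000

Update 1:
  P(E) = 0.8000 × 0.7000 + 0.3321 × 0.3000 = 0.56000000 + 0.09963000 = 0.65963000
  P(H|E) = 0.56000000 / 0.65963000 = 0.8490

Final posterior: 0.8490


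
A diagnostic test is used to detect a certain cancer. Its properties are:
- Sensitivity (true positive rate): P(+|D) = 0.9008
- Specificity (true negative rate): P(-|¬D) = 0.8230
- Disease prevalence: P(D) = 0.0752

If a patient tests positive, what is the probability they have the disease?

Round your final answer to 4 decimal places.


Let D = has disease, + = positive test

Given:
- P(D) = 0.0752 (prevalence)
- P(+|D) = 0.9008 (sensitivity)
- P(-|¬D) = 0.8230 (specificity)
- P(+|¬D) = 0.1770 (false positive rate = 1 - specificity)

Step 1: Find P(+)
P(+) = P(+|D)P(D) + P(+|¬D)P(¬D)
     = 0.9008 × 0.0752 + 0.1770 × 0.9248
     = 0.06774016 + 0.16368960
     = 0.23142976

Step 2: Apply Bayes' theorem for P(D|+)
P(D|+) = P(+|D)P(D) / P(+)
       = 0.06774016 / 0.23142976
       = 0.2927


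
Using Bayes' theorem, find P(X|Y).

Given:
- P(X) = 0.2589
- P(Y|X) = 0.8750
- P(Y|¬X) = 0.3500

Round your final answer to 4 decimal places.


Bayes' theorem: P(X|Y) = P(Y|X) × P(X) / P(Y)

Step 1: Calculate P(Y) using law of total probability
P(Y) = P(Y|X)P(X) + P(Y|¬X)P(¬X)
     = 0.8750 × 0.2589 + 0.3500 × 0.7411
     = 0.22653750 + 0.25938500
     = 0.48592250

Step 2: Apply Bayes' theorem
P(X|Y) = P(Y|X) × P(X) / P(Y)
       = 0.22653750 / 0.48592250
       = 0.4662


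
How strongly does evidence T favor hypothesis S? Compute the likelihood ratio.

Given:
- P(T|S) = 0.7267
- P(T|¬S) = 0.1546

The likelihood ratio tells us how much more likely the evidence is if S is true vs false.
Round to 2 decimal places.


Likelihood Ratio (LR) = P(T|S) / P(T|¬S)

LR = 0.7267 / 0.1546
   = 4.70

The evidence is 4.70 times more likely if S is true than if S is false.
Since LR > 1, the evidence supports S over ¬S.


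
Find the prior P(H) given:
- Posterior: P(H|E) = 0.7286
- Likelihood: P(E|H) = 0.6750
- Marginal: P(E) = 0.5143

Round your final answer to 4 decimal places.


From Bayes' theorem: P(H|E) = P(E|H) × P(H) / P(E)

Rearranging for P(H):
P(H) = P(H|E) × P(E) / P(E|H)
     = 0.7286 × 0.5143 / 0.6750
     = 0.37471898 / 0.6750
     = 0.5551


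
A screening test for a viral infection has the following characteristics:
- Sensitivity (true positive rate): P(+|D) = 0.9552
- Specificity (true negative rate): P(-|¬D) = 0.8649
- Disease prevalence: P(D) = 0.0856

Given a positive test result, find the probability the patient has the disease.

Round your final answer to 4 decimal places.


Let D = has disease, + = positive test

Given:
- P(D) = 0.0856 (prevalence)
- P(+|D) = 0.9552 (sensitivity)
- P(-|¬D) = 0.8649 (specificity)
- P(+|¬D) = 0.1351 (false positive rate = 1 - specificity)

Step 1: Find P(+)
P(+) = P(+|D)P(D) + P(+|¬D)P(¬D)
     = 0.9552 × 0.0856 + 0.1351 × 0.9144
     = 0.08176512 + 0.12353544
     = 0.20530056

Step 2: Apply Bayes' theorem for P(D|+)
P(D|+) = P(+|D)P(D) / P(+)
       = 0.08176512 / 0.20530056
       = 0.3983
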